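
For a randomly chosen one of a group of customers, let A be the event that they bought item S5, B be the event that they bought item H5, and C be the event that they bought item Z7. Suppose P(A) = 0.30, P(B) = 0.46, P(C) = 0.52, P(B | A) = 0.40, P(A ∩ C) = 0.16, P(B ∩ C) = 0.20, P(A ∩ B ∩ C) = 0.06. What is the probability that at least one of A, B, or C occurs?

P(A ∩ B) = P(A)·P(B|A) = 0.30 × 0.40 = 0.12
Inclusion–exclusion gives
P(A ∪ B ∪ C) = 0.30 + 0.46 + 0.52 − 0.12 − 0.16 − 0.20 + 0.06 = 0.86

0.86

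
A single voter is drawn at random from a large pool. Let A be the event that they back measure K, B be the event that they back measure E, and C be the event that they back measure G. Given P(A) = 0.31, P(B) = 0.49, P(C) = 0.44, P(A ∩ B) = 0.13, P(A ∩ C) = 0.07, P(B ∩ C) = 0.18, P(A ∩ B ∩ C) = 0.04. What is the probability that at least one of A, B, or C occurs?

0.90

Apply inclusion-exclusion:
P(A ∪ B ∪ C) = 0.31 + 0.49 + 0.44 − 0.13 − 0.07 − 0.18 + 0.04 = 0.90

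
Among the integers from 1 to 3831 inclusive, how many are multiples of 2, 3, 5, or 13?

By inclusion–exclusion:
floor(3831/2) + floor(3831/3) + floor(3831/5) + floor(3831/13) − floor(3831/6) − floor(3831/10) − floor(3831/26) − floor(3831/15) − floor(3831/39) − floor(3831/65) + floor(3831/30) + floor(3831/78) + floor(3831/130) + floor(3831/195) − floor(3831/390) = 1915 + 1277 + 766 + 294 − 638 − 383 − 147 − 255 − 98 − 58 + 127 + 49 + 29 + 19 − 9 = 2888

2888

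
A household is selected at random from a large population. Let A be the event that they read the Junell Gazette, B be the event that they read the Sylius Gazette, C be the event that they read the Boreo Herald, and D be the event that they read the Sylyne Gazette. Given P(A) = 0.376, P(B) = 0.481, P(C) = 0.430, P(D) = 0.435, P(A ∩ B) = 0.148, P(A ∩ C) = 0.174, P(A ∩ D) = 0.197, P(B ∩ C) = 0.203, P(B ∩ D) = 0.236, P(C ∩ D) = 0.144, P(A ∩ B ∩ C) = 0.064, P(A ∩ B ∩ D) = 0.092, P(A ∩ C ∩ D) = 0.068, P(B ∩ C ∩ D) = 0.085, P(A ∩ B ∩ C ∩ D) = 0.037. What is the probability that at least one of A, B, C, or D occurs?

0.892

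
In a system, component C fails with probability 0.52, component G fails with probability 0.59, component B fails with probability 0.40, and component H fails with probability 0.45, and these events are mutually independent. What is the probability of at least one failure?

0.935056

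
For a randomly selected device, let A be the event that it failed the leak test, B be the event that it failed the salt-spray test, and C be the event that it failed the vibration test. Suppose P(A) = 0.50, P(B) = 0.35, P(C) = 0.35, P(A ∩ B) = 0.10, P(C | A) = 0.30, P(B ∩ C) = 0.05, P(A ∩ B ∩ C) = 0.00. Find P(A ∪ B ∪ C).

0.90

P(A ∩ C) = P(A)·P(C|A) = 0.50 × 0.30 = 0.15
By inclusion-exclusion,
P(A ∪ B ∪ C) = 0.50 + 0.35 + 0.35 − 0.10 − 0.15 − 0.05 + 0.00 = 0.90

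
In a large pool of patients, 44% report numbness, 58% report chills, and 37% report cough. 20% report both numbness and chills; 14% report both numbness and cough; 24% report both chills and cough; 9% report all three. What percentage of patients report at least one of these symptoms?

90%

By inclusion–exclusion:
P(at least one) = 44 + 58 + 37 − 20 − 14 − 24 + 9 = 90%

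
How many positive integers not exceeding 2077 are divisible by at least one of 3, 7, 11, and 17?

Apply inclusion-exclusion:
692 + 296 + 188 + 122 − 98 − 62 − 40 − 26 − 17 − 11 + 8 + 5 + 3 + 1 − 0 = 1061

1061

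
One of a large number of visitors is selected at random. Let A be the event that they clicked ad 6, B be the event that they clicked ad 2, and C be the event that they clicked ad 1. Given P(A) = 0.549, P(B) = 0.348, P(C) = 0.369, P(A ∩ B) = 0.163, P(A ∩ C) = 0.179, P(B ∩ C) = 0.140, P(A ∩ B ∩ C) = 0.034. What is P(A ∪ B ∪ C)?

Using inclusion–exclusion:
P(A ∪ B ∪ C) = 0.549 + 0.348 + 0.369 − 0.163 − 0.179 − 0.140 + 0.034 = 0.818

0.818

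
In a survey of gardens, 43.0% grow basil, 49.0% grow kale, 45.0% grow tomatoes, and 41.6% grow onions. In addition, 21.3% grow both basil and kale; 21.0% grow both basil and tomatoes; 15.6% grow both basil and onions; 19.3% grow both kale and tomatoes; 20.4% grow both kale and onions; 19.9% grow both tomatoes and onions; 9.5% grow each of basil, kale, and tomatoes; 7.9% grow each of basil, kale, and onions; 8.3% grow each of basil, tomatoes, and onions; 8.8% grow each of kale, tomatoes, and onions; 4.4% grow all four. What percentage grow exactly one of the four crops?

Using the inclusion–exclusion count for exactly one event:
P(exactly one) = 43.0 + 49.0 + 45.0 + 41.6 − 2·21.3 − 2·21.0 − 2·15.6 − 2·19.3 − 2·20.4 − 2·19.9 + 3·9.5 + 3·7.9 + 3·8.3 + 3·8.8 − 4·4.4 = 29.5%

29.5%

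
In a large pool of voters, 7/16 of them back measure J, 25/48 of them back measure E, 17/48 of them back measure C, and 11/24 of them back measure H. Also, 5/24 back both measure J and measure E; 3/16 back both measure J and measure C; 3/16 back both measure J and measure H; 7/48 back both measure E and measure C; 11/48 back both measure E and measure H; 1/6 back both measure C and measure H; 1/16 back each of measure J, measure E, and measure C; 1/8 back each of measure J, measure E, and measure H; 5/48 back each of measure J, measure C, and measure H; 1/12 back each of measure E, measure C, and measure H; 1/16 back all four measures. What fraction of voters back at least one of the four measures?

23/24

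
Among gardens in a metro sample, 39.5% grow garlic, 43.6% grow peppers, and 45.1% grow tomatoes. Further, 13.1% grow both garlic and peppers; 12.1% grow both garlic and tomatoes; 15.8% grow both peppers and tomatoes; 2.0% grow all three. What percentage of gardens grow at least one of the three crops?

89.2%

Using inclusion–exclusion:
P(at least one) = 39.5 + 43.6 + 45.1 − 13.1 − 12.1 − 15.8 + 2.0 = 89.2%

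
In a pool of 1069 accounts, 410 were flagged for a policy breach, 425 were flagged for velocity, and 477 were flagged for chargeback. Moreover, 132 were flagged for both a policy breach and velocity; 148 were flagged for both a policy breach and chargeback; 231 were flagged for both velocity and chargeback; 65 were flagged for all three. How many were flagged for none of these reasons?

203

By inclusion-exclusion,
|at least one| = 410 + 425 + 477 − 132 − 148 − 231 + 65 = 866
None: 1069 − 866 = 203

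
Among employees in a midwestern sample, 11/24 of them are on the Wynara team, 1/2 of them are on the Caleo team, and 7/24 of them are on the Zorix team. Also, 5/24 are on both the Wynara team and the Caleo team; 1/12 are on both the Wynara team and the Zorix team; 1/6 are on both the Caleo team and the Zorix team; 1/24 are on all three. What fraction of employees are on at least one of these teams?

P(≥1) = 11/24 + 1/2 + 7/24 − 5/24 − 1/12 − 1/6 + 1/24 = 5/6

5/6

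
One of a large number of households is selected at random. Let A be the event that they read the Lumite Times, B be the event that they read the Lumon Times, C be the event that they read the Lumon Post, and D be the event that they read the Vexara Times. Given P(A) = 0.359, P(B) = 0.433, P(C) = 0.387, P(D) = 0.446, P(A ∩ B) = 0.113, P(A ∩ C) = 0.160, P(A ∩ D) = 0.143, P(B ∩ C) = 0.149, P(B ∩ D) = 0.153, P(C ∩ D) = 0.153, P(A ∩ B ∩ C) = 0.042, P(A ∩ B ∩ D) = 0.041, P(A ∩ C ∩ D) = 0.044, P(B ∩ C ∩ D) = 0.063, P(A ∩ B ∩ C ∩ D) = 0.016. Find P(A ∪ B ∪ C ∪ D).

P(A ∪ B ∪ C ∪ D) = 0.359 + 0.433 + 0.387 + 0.446 − 0.113 − 0.160 − 0.143 − 0.149 − 0.153 − 0.153 + 0.042 + 0.041 + 0.044 + 0.063 − 0.016 = 0.928

0.928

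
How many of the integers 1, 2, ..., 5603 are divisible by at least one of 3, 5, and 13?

2844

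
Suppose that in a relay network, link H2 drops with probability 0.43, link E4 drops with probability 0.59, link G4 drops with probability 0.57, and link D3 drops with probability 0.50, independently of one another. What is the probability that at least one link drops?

0.9497545

Since the events are independent, P(none) is the product of the individual non-occurrence probabilities.
P(none) = (1 − 0.43) × (1 − 0.59) × (1 − 0.57) × (1 − 0.50) = 0.57 × 0.41 × 0.43 × 0.50 = 0.0502455
P(at least one) = 1 − 0.0502455 = 0.9497545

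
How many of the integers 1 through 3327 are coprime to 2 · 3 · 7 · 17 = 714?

Inclusion–exclusion gives
1663 + 1109 + 475 + 195 − 554 − 237 − 97 − 158 − 65 − 27 + 79 + 32 + 13 + 9 − 4 = 2433
3327 − 2433 = 894

894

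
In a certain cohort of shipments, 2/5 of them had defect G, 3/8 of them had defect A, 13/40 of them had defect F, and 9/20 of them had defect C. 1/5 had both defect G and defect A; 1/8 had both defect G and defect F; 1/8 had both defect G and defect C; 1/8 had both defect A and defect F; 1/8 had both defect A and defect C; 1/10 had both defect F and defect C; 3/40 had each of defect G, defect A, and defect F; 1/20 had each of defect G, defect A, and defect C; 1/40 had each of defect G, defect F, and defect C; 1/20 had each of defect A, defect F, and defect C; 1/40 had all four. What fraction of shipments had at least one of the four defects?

37/40

Using inclusion–exclusion:
P(at least one) = 2/5 + 3/8 + 13/40 + 9/20 − 1/5 − 1/8 − 1/8 − 1/8 − 1/8 − 1/10 + 3/40 + 1/20 + 1/40 + 1/20 − 1/40 = 37/40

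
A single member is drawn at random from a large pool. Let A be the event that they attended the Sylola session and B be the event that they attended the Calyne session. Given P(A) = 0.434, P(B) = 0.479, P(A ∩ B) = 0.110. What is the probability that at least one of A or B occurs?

Using inclusion–exclusion:
P(A ∪ B) = 0.434 + 0.479 − 0.110 = 0.803

0.803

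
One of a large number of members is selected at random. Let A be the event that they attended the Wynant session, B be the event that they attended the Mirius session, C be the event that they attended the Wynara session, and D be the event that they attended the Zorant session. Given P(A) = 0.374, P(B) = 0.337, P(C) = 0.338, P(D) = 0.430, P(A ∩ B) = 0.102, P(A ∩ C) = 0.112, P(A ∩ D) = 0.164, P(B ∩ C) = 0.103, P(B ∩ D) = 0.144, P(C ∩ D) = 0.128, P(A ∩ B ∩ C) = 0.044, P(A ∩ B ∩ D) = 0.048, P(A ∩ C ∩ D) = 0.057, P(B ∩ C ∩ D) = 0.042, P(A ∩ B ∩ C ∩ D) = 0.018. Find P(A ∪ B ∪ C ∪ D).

0.899

By inclusion–exclusion:
P(A ∪ B ∪ C ∪ D) = 0.374 + 0.337 + 0.338 + 0.430 − 0.102 − 0.112 − 0.164 − 0.103 − 0.144 − 0.128 + 0.044 + 0.048 + 0.057 + 0.042 − 0.018 = 0.899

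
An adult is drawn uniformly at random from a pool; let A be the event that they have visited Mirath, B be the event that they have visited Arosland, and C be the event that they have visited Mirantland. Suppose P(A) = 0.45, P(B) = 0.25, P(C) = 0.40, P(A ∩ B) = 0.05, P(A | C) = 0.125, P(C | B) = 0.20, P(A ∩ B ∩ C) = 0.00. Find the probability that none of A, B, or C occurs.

P(A ∩ C) = P(C)·P(A|C) = 0.40 × 0.125 = 0.05
P(B ∩ C) = P(B)·P(C|B) = 0.25 × 0.20 = 0.05
P(A ∪ B ∪ C) = 0.45 + 0.25 + 0.40 − 0.05 − 0.05 − 0.05 + 0.00 = 0.95
P(none) = 1 − 0.95 = 0.05

0.05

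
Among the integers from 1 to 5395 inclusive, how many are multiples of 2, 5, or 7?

3545

Apply inclusion-exclusion:
2697 + 1079 + 770 − 539 − 385 − 154 + 77 = 3545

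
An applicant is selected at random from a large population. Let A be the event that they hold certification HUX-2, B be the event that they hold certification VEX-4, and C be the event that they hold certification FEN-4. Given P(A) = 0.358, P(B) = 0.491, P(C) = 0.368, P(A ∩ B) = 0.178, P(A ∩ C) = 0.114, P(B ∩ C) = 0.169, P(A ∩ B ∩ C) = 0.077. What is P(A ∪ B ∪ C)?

0.833

P(A ∪ B ∪ C) = 0.358 + 0.491 + 0.368 − 0.178 − 0.114 − 0.169 + 0.077 = 0.833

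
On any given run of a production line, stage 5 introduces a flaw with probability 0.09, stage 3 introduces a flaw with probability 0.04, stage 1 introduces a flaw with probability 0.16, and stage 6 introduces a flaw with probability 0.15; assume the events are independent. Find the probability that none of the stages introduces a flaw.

0.6237504

P(none) = (1 − 0.09) × (1 − 0.04) × (1 − 0.16) × (1 − 0.15) = 0.91 × 0.96 × 0.84 × 0.85 = 0.6237504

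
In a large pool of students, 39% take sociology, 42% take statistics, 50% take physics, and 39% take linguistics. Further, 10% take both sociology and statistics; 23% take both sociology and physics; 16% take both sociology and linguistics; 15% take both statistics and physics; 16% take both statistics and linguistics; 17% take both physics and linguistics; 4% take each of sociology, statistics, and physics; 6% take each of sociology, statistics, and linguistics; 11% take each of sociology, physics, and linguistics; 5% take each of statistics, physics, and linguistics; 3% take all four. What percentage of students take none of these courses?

4%

P(≥1) = 39 + 42 + 50 + 39 − 10 − 23 − 16 − 15 − 16 − 17 + 4 + 6 + 11 + 5 − 3 = 96%
P(none) = 100% − 96% = 4%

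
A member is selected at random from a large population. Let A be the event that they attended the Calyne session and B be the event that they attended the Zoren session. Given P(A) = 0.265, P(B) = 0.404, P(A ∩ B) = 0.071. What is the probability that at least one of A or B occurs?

0.598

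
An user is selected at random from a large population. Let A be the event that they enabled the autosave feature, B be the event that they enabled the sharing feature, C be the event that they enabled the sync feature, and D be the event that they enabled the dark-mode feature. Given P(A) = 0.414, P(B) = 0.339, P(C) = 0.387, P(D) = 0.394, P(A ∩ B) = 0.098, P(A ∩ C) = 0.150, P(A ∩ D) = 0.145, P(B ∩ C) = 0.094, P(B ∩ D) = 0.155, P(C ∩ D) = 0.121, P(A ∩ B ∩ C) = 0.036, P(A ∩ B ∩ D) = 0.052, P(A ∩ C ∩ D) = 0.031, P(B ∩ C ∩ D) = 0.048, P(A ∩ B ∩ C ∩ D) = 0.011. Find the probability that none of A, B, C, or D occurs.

By inclusion-exclusion,
P(A ∪ B ∪ C ∪ D) = 0.414 + 0.339 + 0.387 + 0.394 − 0.098 − 0.150 − 0.145 − 0.094 − 0.155 − 0.121 + 0.036 + 0.052 + 0.031 + 0.048 − 0.011 = 0.927
P(none) = 1 − 0.927 = 0.073

0.073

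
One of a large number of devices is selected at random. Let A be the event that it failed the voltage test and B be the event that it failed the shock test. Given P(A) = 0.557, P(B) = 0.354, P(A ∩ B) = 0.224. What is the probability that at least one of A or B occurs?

P(A ∪ B) = 0.557 + 0.354 − 0.224 = 0.687

0.687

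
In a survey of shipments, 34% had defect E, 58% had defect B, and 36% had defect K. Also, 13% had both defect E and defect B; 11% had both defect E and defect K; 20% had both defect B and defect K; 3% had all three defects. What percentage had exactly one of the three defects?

P(exactly one) = 34 + 58 + 36 − 2·13 − 2·11 − 2·20 + 3·3 = 49%

49%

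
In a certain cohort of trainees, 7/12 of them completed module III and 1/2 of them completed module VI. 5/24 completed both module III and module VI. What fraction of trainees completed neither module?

By inclusion–exclusion:
P(≥1) = 7/12 + 1/2 − 5/24 = 7/8
P(none) = 1 − 7/8 = 1/8

1/8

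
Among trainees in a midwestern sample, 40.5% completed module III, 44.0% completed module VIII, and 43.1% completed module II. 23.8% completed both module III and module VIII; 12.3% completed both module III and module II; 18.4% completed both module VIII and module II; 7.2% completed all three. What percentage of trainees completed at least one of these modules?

By inclusion–exclusion:
P(union) = 40.5 + 44.0 + 43.1 − 23.8 − 12.3 − 18.4 + 7.2 = 80.3%

80.3%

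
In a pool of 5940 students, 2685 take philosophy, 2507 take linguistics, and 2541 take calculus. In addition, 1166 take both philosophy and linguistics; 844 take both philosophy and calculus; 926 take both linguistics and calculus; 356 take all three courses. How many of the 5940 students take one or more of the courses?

|at least one| = 2685 + 2507 + 2541 − 1166 − 844 − 926 + 356 = 5153

5153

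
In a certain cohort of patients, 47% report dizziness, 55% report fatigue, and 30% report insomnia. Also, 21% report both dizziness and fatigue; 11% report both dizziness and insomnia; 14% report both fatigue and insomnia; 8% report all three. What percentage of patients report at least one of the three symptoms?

Apply inclusion-exclusion:
P(at least one) = 47 + 55 + 30 − 21 − 11 − 14 + 8 = 94%

94%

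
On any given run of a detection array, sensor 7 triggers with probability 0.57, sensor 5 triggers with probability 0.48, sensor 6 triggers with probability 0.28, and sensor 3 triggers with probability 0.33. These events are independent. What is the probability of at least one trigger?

0.89213536

P(none) = (1 − 0.57) × (1 − 0.48) × (1 − 0.28) × (1 − 0.33) = 0.43 × 0.52 × 0.72 × 0.67 = 0.10786464
P(at least one) = 1 − 0.10786464 = 0.89213536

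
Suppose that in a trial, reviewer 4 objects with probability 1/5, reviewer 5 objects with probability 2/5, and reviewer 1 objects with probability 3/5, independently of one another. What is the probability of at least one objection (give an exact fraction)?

101/125

P(none) = (1 − 1/5) × (1 − 2/5) × (1 − 3/5) = 4/5 × 3/5 × 2/5 = 24/125
P(at least one) = 1 − 24/125 = 101/125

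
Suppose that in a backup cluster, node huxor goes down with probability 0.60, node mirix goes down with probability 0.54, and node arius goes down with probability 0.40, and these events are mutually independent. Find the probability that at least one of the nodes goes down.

Since the events are independent, P(none) is the product of the individual non-occurrence probabilities.
P(none) = (1 − 0.60) × (1 − 0.54) × (1 − 0.40) = 0.40 × 0.46 × 0.60 = 0.1104
P(at least one) = 1 − 0.1104 = 0.8896

0.8896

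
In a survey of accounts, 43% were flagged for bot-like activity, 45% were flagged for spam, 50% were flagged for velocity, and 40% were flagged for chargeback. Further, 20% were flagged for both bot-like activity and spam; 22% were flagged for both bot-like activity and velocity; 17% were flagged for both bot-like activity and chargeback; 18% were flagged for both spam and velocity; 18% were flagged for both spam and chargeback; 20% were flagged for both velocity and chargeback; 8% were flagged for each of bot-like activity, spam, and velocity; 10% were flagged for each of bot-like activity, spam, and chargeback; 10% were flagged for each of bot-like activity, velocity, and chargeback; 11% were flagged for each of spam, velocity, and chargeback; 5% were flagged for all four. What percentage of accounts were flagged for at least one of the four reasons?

By inclusion-exclusion,
P(union) = 43 + 45 + 50 + 40 − 20 − 22 − 17 − 18 − 18 − 20 + 8 + 10 + 10 + 11 − 5 = 97%

97%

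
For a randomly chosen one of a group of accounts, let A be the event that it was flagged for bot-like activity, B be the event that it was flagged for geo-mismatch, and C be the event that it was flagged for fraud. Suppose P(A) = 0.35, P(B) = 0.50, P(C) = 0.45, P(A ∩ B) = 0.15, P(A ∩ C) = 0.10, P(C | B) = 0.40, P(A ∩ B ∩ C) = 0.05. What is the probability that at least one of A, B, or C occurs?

0.90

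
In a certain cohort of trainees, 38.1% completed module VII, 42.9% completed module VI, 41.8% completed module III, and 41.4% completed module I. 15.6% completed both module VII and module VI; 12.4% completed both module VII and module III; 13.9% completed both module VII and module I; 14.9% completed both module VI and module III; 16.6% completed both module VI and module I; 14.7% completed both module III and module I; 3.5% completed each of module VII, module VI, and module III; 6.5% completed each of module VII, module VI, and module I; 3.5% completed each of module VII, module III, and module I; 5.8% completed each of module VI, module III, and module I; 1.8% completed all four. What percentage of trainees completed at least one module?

93.6%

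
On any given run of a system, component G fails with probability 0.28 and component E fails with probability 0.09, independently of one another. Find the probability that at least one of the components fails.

P(none) = (1 − 0.28) × (1 − 0.09) = 0.72 × 0.91 = 0.6552
P(at least one) = 1 − 0.6552 = 0.3448

0.3448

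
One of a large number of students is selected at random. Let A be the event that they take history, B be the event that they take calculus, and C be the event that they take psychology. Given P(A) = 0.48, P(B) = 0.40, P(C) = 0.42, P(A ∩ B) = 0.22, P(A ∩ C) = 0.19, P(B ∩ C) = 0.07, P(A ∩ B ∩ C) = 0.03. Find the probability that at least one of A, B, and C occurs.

0.85

P(A ∪ B ∪ C) = 0.48 + 0.40 + 0.42 − 0.22 − 0.19 − 0.07 + 0.03 = 0.85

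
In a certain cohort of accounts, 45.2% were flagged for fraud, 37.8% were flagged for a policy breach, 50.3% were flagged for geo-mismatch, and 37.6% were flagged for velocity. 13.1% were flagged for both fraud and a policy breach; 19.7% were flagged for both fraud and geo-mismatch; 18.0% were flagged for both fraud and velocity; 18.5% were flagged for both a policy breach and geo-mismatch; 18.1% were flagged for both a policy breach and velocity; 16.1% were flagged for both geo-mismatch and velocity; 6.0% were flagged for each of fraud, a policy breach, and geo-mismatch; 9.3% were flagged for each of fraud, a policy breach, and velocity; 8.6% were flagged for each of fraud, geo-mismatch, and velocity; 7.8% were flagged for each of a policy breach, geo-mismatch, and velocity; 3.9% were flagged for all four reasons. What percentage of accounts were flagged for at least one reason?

By inclusion–exclusion:
P(≥1) = 45.2 + 37.8 + 50.3 + 37.6 − 13.1 − 19.7 − 18.0 − 18.5 − 18.1 − 16.1 + 6.0 + 9.3 + 8.6 + 7.8 − 3.9 = 95.2%

95.2%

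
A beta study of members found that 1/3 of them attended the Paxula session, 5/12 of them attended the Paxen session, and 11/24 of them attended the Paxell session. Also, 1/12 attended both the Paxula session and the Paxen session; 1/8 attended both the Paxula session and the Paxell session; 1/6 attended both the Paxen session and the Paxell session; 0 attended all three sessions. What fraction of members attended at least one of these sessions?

P(≥1) = 1/3 + 5/12 + 11/24 − 1/12 − 1/8 − 1/6 + 0 = 5/6

5/6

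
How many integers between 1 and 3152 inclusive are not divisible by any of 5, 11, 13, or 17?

By inclusion-exclusion,
630 + 286 + 242 + 185 − 57 − 48 − 37 − 22 − 16 − 14 + 4 + 3 + 2 + 1 − 0 = 1159
3152 − 1159 = 1993

1993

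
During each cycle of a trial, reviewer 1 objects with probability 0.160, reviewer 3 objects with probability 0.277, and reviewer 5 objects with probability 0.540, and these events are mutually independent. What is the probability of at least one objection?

0.7206328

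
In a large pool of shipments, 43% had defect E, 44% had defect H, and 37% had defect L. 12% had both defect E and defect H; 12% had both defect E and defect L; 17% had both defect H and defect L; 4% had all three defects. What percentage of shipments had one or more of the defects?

Apply inclusion-exclusion:
P(at least one) = 43 + 44 + 37 − 12 − 12 − 17 + 4 = 87%

87%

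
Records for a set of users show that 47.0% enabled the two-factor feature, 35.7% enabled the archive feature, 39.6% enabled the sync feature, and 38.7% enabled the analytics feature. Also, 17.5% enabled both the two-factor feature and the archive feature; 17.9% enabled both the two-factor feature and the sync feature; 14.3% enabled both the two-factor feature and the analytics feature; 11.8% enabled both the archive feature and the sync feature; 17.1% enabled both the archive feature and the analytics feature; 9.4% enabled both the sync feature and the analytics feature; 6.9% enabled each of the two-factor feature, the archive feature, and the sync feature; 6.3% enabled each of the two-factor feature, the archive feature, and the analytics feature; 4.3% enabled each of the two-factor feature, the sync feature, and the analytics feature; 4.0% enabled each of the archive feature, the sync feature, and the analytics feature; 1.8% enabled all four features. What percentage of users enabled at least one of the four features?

92.7%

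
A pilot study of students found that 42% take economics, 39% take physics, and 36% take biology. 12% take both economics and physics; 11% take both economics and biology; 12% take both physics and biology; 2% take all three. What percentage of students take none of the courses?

P(union) = 42 + 39 + 36 − 12 − 11 − 12 + 2 = 84%
P(none) = 100% − 84% = 16%

16%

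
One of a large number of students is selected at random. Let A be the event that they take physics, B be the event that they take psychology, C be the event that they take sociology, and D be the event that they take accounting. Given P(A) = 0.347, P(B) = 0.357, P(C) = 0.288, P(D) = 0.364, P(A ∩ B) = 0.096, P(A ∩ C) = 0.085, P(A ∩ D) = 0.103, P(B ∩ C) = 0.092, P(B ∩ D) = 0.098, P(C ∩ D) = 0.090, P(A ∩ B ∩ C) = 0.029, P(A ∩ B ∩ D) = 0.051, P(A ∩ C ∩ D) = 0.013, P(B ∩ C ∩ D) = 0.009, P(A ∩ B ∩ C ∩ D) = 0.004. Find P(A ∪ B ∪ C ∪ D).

P(A ∪ B ∪ C ∪ D) = 0.347 + 0.357 + 0.288 + 0.364 − 0.096 − 0.085 − 0.103 − 0.092 − 0.098 − 0.090 + 0.029 + 0.051 + 0.013 + 0.009 − 0.004 = 0.890

0.890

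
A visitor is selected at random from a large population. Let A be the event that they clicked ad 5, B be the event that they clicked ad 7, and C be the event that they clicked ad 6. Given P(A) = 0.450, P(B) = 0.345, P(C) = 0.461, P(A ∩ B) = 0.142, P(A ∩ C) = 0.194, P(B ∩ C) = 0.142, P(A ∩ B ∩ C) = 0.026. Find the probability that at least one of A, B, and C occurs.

Using inclusion–exclusion:
P(A ∪ B ∪ C) = 0.450 + 0.345 + 0.461 − 0.142 − 0.194 − 0.142 + 0.026 = 0.804

0.804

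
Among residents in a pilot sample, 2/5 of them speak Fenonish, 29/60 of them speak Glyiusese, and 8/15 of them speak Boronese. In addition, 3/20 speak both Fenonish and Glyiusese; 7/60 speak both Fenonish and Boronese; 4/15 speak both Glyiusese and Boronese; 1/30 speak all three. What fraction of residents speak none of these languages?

P(≥1) = 2/5 + 29/60 + 8/15 − 3/20 − 7/60 − 4/15 + 1/30 = 11/12
P(none) = 1 − 11/12 = 1/12

1/12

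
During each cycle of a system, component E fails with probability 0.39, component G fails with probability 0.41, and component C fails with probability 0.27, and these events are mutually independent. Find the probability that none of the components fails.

0.262727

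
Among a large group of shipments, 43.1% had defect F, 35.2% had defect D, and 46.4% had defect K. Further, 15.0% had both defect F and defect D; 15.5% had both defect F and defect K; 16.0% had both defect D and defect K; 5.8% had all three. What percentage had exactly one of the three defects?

P(exactly one) = 43.1 + 35.2 + 46.4 − 2·15.0 − 2·15.5 − 2·16.0 + 3·5.8 = 49.1%

49.1%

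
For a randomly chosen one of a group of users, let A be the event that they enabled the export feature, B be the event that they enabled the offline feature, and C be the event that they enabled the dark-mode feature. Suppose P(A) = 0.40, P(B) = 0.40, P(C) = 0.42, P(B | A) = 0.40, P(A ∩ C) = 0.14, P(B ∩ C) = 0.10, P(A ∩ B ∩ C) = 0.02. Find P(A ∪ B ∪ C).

P(A ∩ B) = P(A)·P(B|A) = 0.40 × 0.40 = 0.16
By inclusion–exclusion:
P(A ∪ B ∪ C) = 0.40 + 0.40 + 0.42 − 0.16 − 0.14 − 0.10 + 0.02 = 0.84

0.84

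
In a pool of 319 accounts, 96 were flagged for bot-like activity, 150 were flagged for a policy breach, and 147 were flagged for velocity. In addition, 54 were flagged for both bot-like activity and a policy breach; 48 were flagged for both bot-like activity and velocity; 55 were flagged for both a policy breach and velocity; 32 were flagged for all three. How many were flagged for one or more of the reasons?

268

N(≥1) = 96 + 150 + 147 − 54 − 48 − 55 + 32 = 268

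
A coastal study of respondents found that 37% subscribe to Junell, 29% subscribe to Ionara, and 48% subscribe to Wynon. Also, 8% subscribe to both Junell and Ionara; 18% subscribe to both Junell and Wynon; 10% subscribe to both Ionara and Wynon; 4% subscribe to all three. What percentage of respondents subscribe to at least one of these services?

82%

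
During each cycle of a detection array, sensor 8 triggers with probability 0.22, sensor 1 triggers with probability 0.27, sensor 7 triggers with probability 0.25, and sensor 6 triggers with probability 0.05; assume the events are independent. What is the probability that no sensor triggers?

0.4056975

P(none) = (1 − 0.22) × (1 − 0.27) × (1 − 0.25) × (1 − 0.05) = 0.78 × 0.73 × 0.75 × 0.95 = 0.4056975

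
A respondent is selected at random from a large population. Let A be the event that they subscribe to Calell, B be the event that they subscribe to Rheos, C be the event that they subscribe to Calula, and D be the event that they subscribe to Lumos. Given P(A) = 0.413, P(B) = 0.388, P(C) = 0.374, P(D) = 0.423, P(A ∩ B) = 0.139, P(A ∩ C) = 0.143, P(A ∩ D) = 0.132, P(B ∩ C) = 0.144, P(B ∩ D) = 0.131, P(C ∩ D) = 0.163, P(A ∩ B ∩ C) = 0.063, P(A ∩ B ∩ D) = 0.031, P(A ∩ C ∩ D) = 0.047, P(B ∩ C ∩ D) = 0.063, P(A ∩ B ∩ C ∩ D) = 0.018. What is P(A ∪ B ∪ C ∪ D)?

Inclusion–exclusion gives
P(A ∪ B ∪ C ∪ D) = 0.413 + 0.388 + 0.374 + 0.423 − 0.139 − 0.143 − 0.132 − 0.144 − 0.131 − 0.163 + 0.063 + 0.031 + 0.047 + 0.063 − 0.018 = 0.932

0.932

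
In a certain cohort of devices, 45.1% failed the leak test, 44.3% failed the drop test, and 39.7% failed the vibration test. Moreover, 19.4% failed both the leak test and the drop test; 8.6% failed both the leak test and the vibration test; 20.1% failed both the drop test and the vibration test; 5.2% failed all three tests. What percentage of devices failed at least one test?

By inclusion–exclusion:
P(at least one) = 45.1 + 44.3 + 39.7 − 19.4 − 8.6 − 20.1 + 5.2 = 86.2%

86.2%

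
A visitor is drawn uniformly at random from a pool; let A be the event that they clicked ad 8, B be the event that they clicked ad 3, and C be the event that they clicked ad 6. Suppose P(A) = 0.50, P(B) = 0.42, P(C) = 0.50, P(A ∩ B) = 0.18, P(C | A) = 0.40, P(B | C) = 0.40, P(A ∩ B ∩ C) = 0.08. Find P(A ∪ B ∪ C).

P(A ∩ C) = P(A)·P(C|A) = 0.50 × 0.40 = 0.20
P(B ∩ C) = P(C)·P(B|C) = 0.50 × 0.40 = 0.20
By inclusion-exclusion,
P(A ∪ B ∪ C) = 0.50 + 0.42 + 0.50 − 0.18 − 0.20 − 0.20 + 0.08 = 0.92

0.92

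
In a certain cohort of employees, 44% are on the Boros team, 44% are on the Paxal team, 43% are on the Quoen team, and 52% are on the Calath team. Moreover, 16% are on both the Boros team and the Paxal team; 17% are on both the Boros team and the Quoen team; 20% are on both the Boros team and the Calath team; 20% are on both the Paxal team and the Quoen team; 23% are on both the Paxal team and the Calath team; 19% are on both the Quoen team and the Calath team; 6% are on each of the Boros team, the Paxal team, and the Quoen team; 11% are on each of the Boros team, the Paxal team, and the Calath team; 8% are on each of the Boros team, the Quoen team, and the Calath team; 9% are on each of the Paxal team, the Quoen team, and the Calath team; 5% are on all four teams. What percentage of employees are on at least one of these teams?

97%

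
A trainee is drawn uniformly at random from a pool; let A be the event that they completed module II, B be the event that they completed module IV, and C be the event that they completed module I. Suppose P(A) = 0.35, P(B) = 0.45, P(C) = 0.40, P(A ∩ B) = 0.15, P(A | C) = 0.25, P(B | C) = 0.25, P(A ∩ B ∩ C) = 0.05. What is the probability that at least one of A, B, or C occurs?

P(A ∩ C) = P(C)·P(A|C) = 0.40 × 0.25 = 0.10
P(B ∩ C) = P(C)·P(B|C) = 0.40 × 0.25 = 0.10
Using inclusion–exclusion:
P(A ∪ B ∪ C) = 0.35 + 0.45 + 0.40 − 0.15 − 0.10 − 0.10 + 0.05 = 0.90

0.90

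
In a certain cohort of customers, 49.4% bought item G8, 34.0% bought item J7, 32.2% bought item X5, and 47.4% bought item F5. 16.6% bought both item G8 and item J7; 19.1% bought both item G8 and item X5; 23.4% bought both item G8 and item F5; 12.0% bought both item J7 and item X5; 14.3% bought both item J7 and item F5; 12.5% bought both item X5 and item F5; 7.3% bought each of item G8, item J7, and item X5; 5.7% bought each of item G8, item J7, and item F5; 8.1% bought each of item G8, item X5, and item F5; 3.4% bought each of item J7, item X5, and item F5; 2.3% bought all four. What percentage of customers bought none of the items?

12.7%

By inclusion–exclusion:
P(≥1) = 49.4 + 34.0 + 32.2 + 47.4 − 16.6 − 19.1 − 23.4 − 12.0 − 14.3 − 12.5 + 7.3 + 5.7 + 8.1 + 3.4 − 2.3 = 87.3%
P(none) = 100% − 87.3% = 12.7%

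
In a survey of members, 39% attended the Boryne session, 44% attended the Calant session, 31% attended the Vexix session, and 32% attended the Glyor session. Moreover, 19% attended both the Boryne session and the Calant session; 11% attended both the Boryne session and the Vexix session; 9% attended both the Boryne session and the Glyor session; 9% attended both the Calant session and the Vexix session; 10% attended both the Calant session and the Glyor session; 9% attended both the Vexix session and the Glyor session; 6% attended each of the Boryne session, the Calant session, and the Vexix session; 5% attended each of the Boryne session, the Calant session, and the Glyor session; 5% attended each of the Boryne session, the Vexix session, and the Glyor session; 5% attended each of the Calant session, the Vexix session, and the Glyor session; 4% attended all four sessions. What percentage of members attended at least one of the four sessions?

96%

By inclusion–exclusion:
P(union) = 39 + 44 + 31 + 32 − 19 − 11 − 9 − 9 − 10 − 9 + 6 + 5 + 5 + 5 − 4 = 96%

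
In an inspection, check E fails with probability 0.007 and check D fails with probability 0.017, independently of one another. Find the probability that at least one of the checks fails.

P(none) = (1 − 0.007) × (1 − 0.017) = 0.993 × 0.983 = 0.976119
P(at least one) = 1 − 0.976119 = 0.023881

0.023881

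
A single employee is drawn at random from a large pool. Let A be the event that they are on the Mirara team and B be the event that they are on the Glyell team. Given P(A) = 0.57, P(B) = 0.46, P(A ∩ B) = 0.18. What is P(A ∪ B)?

Inclusion–exclusion gives
P(A ∪ B) = 0.57 + 0.46 − 0.18 = 0.85

0.85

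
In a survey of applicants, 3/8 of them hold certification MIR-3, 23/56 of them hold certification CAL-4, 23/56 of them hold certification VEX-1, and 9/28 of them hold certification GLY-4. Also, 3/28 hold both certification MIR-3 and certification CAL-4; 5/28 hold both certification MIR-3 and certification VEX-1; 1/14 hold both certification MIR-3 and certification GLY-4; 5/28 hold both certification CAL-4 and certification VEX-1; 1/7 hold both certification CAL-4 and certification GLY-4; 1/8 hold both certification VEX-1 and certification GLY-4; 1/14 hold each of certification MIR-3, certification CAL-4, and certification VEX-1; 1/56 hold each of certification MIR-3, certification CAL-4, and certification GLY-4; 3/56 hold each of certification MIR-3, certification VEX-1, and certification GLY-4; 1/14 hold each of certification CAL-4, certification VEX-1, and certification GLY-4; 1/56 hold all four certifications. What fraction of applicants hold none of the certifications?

5/56

P(≥1) = 3/8 + 23/56 + 23/56 + 9/28 − 3/28 − 5/28 − 1/14 − 5/28 − 1/7 − 1/8 + 1/14 + 1/56 + 3/56 + 1/14 − 1/56 = 51/56
P(none) = 1 − 51/56 = 5/56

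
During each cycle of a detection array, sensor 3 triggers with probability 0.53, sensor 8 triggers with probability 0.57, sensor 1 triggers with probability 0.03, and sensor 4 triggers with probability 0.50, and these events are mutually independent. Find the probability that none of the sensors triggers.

P(none) = (1 − 0.53) × (1 − 0.57) × (1 − 0.03) × (1 − 0.50) = 0.47 × 0.43 × 0.97 × 0.50 = 0.0980185

0.0980185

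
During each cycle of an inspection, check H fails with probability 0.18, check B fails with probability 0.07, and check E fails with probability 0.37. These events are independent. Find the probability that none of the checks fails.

0.480438

Since the events are independent, P(none) is the product of the individual non-occurrence probabilities.
P(none) = (1 − 0.18) × (1 − 0.07) × (1 − 0.37) = 0.82 × 0.93 × 0.63 = 0.480438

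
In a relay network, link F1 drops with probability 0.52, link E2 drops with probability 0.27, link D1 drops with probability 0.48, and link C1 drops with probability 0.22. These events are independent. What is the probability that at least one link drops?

0.85787776

Independence gives P(none) = ∏(1 − pᵢ).
P(none) = (1 − 0.52) × (1 − 0.27) × (1 − 0.48) × (1 − 0.22) = 0.48 × 0.73 × 0.52 × 0.78 = 0.14212224
P(at least one) = 1 − 0.14212224 = 0.85787776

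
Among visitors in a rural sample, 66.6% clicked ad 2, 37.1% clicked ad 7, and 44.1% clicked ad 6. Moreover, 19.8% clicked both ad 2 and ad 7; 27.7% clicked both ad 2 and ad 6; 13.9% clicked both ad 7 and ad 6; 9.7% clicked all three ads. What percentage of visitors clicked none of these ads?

3.9%

P(≥1) = 66.6 + 37.1 + 44.1 − 19.8 − 27.7 − 13.9 + 9.7 = 96.1%
P(none) = 100% − 96.1% = 3.9%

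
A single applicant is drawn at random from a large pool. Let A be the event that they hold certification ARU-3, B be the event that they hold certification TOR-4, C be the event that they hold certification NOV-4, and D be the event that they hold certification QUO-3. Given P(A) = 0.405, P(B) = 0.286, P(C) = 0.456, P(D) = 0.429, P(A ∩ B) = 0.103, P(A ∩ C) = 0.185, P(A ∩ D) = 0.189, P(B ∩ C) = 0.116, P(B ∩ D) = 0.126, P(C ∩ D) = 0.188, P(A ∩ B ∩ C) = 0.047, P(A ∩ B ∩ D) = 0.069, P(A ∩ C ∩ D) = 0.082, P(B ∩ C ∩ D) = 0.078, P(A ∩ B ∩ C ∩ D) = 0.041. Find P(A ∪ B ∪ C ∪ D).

Apply inclusion-exclusion:
P(A ∪ B ∪ C ∪ D) = 0.405 + 0.286 + 0.456 + 0.429 − 0.103 − 0.185 − 0.189 − 0.116 − 0.126 − 0.188 + 0.047 + 0.069 + 0.082 + 0.078 − 0.041 = 0.904

0.904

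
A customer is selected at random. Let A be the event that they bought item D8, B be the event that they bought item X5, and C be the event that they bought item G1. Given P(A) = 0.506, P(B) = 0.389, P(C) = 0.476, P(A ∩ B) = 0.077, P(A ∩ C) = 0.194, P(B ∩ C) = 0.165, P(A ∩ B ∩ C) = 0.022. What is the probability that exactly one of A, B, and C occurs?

0.565

By inclusion–exclusion (exactly-one form):
P(exactly one) = 0.506 + 0.389 + 0.476 − 2·0.077 − 2·0.194 − 2·0.165 + 3·0.022 = 0.565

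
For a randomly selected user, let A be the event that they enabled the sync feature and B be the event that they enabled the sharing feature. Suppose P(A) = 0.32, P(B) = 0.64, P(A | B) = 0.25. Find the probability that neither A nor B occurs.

P(A ∩ B) = P(B)·P(A|B) = 0.64 × 0.25 = 0.16
P(A ∪ B) = 0.32 + 0.64 − 0.16 = 0.80
P(none) = 1 − 0.80 = 0.20

0.20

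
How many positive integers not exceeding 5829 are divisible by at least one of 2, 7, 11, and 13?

3732

Inclusion–exclusion gives
⌊5829/2⌋ + ⌊5829/7⌋ + ⌊5829/11⌋ + ⌊5829/13⌋ − ⌊5829/14⌋ − ⌊5829/22⌋ − ⌊5829/26⌋ − ⌊5829/77⌋ − ⌊5829/91⌋ − ⌊5829/143⌋ + ⌊5829/154⌋ + ⌊5829/182⌋ + ⌊5829/286⌋ + ⌊5829/1001⌋ − ⌊5829/2002⌋ = 2914 + 832 + 529 + 448 − 416 − 264 − 224 − 75 − 64 − 40 + 37 + 32 + 20 + 5 − 2 = 3732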